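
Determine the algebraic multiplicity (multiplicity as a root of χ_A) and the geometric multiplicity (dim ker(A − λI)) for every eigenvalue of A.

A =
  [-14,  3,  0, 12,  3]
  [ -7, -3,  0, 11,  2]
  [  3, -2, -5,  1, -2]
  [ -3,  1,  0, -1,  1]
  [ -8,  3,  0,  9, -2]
λ = -5: alg = 5, geom = 3

Step 1 — factor the characteristic polynomial to read off the algebraic multiplicities:
  χ_A(x) = (x + 5)^5

Step 2 — compute geometric multiplicities via the rank-nullity identity g(λ) = n − rank(A − λI):
  rank(A − (-5)·I) = 2, so dim ker(A − (-5)·I) = n − 2 = 3

Summary:
  λ = -5: algebraic multiplicity = 5, geometric multiplicity = 3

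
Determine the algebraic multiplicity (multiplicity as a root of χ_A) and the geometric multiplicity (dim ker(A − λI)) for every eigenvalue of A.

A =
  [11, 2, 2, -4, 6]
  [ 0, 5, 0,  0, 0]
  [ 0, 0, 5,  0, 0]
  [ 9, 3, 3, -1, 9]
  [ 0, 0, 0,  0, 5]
λ = 5: alg = 5, geom = 4

Step 1 — factor the characteristic polynomial to read off the algebraic multiplicities:
  χ_A(x) = (x - 5)^5

Step 2 — compute geometric multiplicities via the rank-nullity identity g(λ) = n − rank(A − λI):
  rank(A − (5)·I) = 1, so dim ker(A − (5)·I) = n − 1 = 4

Summary:
  λ = 5: algebraic multiplicity = 5, geometric multiplicity = 4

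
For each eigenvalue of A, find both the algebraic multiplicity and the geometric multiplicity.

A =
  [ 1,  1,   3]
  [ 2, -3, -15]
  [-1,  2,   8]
λ = 2: alg = 3, geom = 1

Step 1 — factor the characteristic polynomial to read off the algebraic multiplicities:
  χ_A(x) = (x - 2)^3

Step 2 — compute geometric multiplicities via the rank-nullity identity g(λ) = n − rank(A − λI):
  rank(A − (2)·I) = 2, so dim ker(A − (2)·I) = n − 2 = 1

Summary:
  λ = 2: algebraic multiplicity = 3, geometric multiplicity = 1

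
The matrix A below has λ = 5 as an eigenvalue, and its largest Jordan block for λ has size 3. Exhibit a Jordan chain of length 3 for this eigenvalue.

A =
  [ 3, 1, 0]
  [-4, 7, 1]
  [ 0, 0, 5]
A Jordan chain for λ = 5 of length 3:
v_1 = (1, 2, 0)ᵀ
v_2 = (0, 1, 0)ᵀ
v_3 = (0, 0, 1)ᵀ

Let N = A − (5)·I. We want v_3 with N^3 v_3 = 0 but N^2 v_3 ≠ 0; then v_{j-1} := N · v_j for j = 3, …, 2.

Pick v_3 = (0, 0, 1)ᵀ.
Then v_2 = N · v_3 = (0, 1, 0)ᵀ.
Then v_1 = N · v_2 = (1, 2, 0)ᵀ.

Sanity check: (A − (5)·I) v_1 = (0, 0, 0)ᵀ = 0. ✓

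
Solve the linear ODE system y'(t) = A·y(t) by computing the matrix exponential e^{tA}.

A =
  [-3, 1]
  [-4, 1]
e^{tA} =
  [-2*t*exp(-t) + exp(-t), t*exp(-t)]
  [-4*t*exp(-t), 2*t*exp(-t) + exp(-t)]

Strategy: write A = P · J · P⁻¹ where J is a Jordan canonical form, so e^{tA} = P · e^{tJ} · P⁻¹, and e^{tJ} can be computed block-by-block.

A has Jordan form
J =
  [-1,  1]
  [ 0, -1]
(up to reordering of blocks).

Per-block formulas:
  For a 2×2 Jordan block J_2(-1): exp(t · J_2(-1)) = e^(-1t)·(I + t·N), where N is the 2×2 nilpotent shift.

After assembling e^{tJ} and conjugating by P, we get:

e^{tA} =
  [-2*t*exp(-t) + exp(-t), t*exp(-t)]
  [-4*t*exp(-t), 2*t*exp(-t) + exp(-t)]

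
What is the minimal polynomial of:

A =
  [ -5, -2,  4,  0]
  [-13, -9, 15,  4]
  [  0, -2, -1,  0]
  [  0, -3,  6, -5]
x^3 + 15*x^2 + 75*x + 125

The characteristic polynomial is χ_A(x) = (x + 5)^4, so the eigenvalues are known. The minimal polynomial is
  m_A(x) = Π_λ (x − λ)^{k_λ}
where k_λ is the size of the *largest* Jordan block for λ (equivalently, the smallest k with (A − λI)^k v = 0 for every generalised eigenvector v of λ).

  λ = -5: largest Jordan block has size 3, contributing (x + 5)^3

So m_A(x) = (x + 5)^3 = x^3 + 15*x^2 + 75*x + 125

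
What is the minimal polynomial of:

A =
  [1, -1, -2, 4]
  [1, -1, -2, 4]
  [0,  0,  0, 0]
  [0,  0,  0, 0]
x^2

The characteristic polynomial is χ_A(x) = x^4, so the eigenvalues are known. The minimal polynomial is
  m_A(x) = Π_λ (x − λ)^{k_λ}
where k_λ is the size of the *largest* Jordan block for λ (equivalently, the smallest k with (A − λI)^k v = 0 for every generalised eigenvector v of λ).

  λ = 0: largest Jordan block has size 2, contributing (x − 0)^2

So m_A(x) = x^2 = x^2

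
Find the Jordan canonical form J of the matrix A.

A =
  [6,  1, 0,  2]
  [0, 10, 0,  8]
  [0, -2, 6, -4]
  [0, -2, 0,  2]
J_2(6) ⊕ J_1(6) ⊕ J_1(6)

The characteristic polynomial is
  det(x·I − A) = x^4 - 24*x^3 + 216*x^2 - 864*x + 1296 = (x - 6)^4

Eigenvalues and multiplicities (the geometric multiplicity of λ is n − rank(A − λI), which equals the number of Jordan blocks for λ):
  λ = 6: algebraic multiplicity = 4, geometric multiplicity = 3

Determining the block sizes for each eigenvalue:
  λ = 6: 3 blocks summing to 4 forces exactly one block of size 2 and the rest size 1 → block sizes [2, 1, 1]

Assembling the blocks gives a Jordan form
J =
  [6, 1, 0, 0]
  [0, 6, 0, 0]
  [0, 0, 6, 0]
  [0, 0, 0, 6]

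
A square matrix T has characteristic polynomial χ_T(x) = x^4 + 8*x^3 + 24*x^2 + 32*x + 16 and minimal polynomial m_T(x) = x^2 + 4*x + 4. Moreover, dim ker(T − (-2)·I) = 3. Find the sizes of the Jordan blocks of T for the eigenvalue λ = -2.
Block sizes for λ = -2: [2, 1, 1]

Step 1 — from the characteristic polynomial, algebraic multiplicity of λ = -2 is 4. From dim ker(T − (-2)·I) = 3, there are exactly 3 Jordan blocks for λ = -2.
Step 2 — from the minimal polynomial, the factor (x + 2)^2 tells us the largest block for λ = -2 has size 2.
Step 3 — with total size 4, 3 blocks, and largest block 2, the block sizes (in nonincreasing order) are [2, 1, 1].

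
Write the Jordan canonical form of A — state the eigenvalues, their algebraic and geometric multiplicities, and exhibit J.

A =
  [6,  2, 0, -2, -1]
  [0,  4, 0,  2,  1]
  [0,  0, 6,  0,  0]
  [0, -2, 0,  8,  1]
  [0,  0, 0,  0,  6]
J_2(6) ⊕ J_1(6) ⊕ J_1(6) ⊕ J_1(6)

The characteristic polynomial is
  det(x·I − A) = x^5 - 30*x^4 + 360*x^3 - 2160*x^2 + 6480*x - 7776 = (x - 6)^5

Eigenvalues and multiplicities (the geometric multiplicity of λ is n − rank(A − λI), which equals the number of Jordan blocks for λ):
  λ = 6: algebraic multiplicity = 5, geometric multiplicity = 4

Determining the block sizes for each eigenvalue:
  λ = 6: 4 blocks summing to 5 forces exactly one block of size 2 and the rest size 1 → block sizes [2, 1, 1, 1]

Assembling the blocks gives a Jordan form
J =
  [6, 1, 0, 0, 0]
  [0, 6, 0, 0, 0]
  [0, 0, 6, 0, 0]
  [0, 0, 0, 6, 0]
  [0, 0, 0, 0, 6]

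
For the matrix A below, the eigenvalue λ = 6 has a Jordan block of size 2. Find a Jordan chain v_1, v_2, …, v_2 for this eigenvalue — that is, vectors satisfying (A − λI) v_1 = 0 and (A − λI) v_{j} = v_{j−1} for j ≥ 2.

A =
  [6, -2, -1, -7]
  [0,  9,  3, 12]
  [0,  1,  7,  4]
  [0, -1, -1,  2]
A Jordan chain for λ = 6 of length 2:
v_1 = (-2, 3, 1, -1)ᵀ
v_2 = (0, 1, 0, 0)ᵀ

Let N = A − (6)·I. We want v_2 with N^2 v_2 = 0 but N^1 v_2 ≠ 0; then v_{j-1} := N · v_j for j = 2, …, 2.

Pick v_2 = (0, 1, 0, 0)ᵀ.
Then v_1 = N · v_2 = (-2, 3, 1, -1)ᵀ.

Sanity check: (A − (6)·I) v_1 = (0, 0, 0, 0)ᵀ = 0. ✓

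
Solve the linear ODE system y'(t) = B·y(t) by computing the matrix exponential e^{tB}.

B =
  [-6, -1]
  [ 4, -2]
e^{tB} =
  [-2*t*exp(-4*t) + exp(-4*t), -t*exp(-4*t)]
  [4*t*exp(-4*t), 2*t*exp(-4*t) + exp(-4*t)]

Strategy: write B = P · J · P⁻¹ where J is a Jordan canonical form, so e^{tB} = P · e^{tJ} · P⁻¹, and e^{tJ} can be computed block-by-block.

B has Jordan form
J =
  [-4,  1]
  [ 0, -4]
(up to reordering of blocks).

Per-block formulas:
  For a 2×2 Jordan block J_2(-4): exp(t · J_2(-4)) = e^(-4t)·(I + t·N), where N is the 2×2 nilpotent shift.

After assembling e^{tJ} and conjugating by P, we get:

e^{tB} =
  [-2*t*exp(-4*t) + exp(-4*t), -t*exp(-4*t)]
  [4*t*exp(-4*t), 2*t*exp(-4*t) + exp(-4*t)]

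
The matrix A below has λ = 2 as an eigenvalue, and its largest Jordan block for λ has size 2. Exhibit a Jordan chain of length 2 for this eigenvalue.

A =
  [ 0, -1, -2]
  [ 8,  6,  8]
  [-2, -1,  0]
A Jordan chain for λ = 2 of length 2:
v_1 = (-2, 8, -2)ᵀ
v_2 = (1, 0, 0)ᵀ

Let N = A − (2)·I. We want v_2 with N^2 v_2 = 0 but N^1 v_2 ≠ 0; then v_{j-1} := N · v_j for j = 2, …, 2.

Pick v_2 = (1, 0, 0)ᵀ.
Then v_1 = N · v_2 = (-2, 8, -2)ᵀ.

Sanity check: (A − (2)·I) v_1 = (0, 0, 0)ᵀ = 0. ✓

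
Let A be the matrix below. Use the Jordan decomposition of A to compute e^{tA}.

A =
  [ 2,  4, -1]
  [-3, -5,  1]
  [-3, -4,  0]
e^{tA} =
  [3*t*exp(-t) + exp(-t), 4*t*exp(-t), -t*exp(-t)]
  [-3*t*exp(-t), -4*t*exp(-t) + exp(-t), t*exp(-t)]
  [-3*t*exp(-t), -4*t*exp(-t), t*exp(-t) + exp(-t)]

Strategy: write A = P · J · P⁻¹ where J is a Jordan canonical form, so e^{tA} = P · e^{tJ} · P⁻¹, and e^{tJ} can be computed block-by-block.

A has Jordan form
J =
  [-1,  1,  0]
  [ 0, -1,  0]
  [ 0,  0, -1]
(up to reordering of blocks).

Per-block formulas:
  For a 2×2 Jordan block J_2(-1): exp(t · J_2(-1)) = e^(-1t)·(I + t·N), where N is the 2×2 nilpotent shift.
  For a 1×1 block at λ = -1: exp(t · [-1]) = [e^(-1t)].

After assembling e^{tJ} and conjugating by P, we get:

e^{tA} =
  [3*t*exp(-t) + exp(-t), 4*t*exp(-t), -t*exp(-t)]
  [-3*t*exp(-t), -4*t*exp(-t) + exp(-t), t*exp(-t)]
  [-3*t*exp(-t), -4*t*exp(-t), t*exp(-t) + exp(-t)]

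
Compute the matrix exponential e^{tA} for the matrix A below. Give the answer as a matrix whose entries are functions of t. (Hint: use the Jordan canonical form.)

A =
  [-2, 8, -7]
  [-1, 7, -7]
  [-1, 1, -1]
e^{tA} =
  [-t*exp(-t) + exp(-t), t*exp(-t) + exp(6*t) - exp(-t), -exp(6*t) + exp(-t)]
  [-t*exp(-t), t*exp(-t) + exp(6*t), -exp(6*t) + exp(-t)]
  [-t*exp(-t), t*exp(-t), exp(-t)]

Strategy: write A = P · J · P⁻¹ where J is a Jordan canonical form, so e^{tA} = P · e^{tJ} · P⁻¹, and e^{tJ} can be computed block-by-block.

A has Jordan form
J =
  [-1,  1, 0]
  [ 0, -1, 0]
  [ 0,  0, 6]
(up to reordering of blocks).

Per-block formulas:
  For a 2×2 Jordan block J_2(-1): exp(t · J_2(-1)) = e^(-1t)·(I + t·N), where N is the 2×2 nilpotent shift.
  For a 1×1 block at λ = 6: exp(t · [6]) = [e^(6t)].

After assembling e^{tJ} and conjugating by P, we get:

e^{tA} =
  [-t*exp(-t) + exp(-t), t*exp(-t) + exp(6*t) - exp(-t), -exp(6*t) + exp(-t)]
  [-t*exp(-t), t*exp(-t) + exp(6*t), -exp(6*t) + exp(-t)]
  [-t*exp(-t), t*exp(-t), exp(-t)]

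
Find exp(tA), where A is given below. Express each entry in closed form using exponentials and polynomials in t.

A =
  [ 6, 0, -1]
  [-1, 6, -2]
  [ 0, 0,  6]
e^{tA} =
  [exp(6*t), 0, -t*exp(6*t)]
  [-t*exp(6*t), exp(6*t), t^2*exp(6*t)/2 - 2*t*exp(6*t)]
  [0, 0, exp(6*t)]

Strategy: write A = P · J · P⁻¹ where J is a Jordan canonical form, so e^{tA} = P · e^{tJ} · P⁻¹, and e^{tJ} can be computed block-by-block.

A has Jordan form
J =
  [6, 1, 0]
  [0, 6, 1]
  [0, 0, 6]
(up to reordering of blocks).

Per-block formulas:
  For a 3×3 Jordan block J_3(6): exp(t · J_3(6)) = e^(6t)·(I + t·N + (t^2/2)·N^2), where N is the 3×3 nilpotent shift.

After assembling e^{tJ} and conjugating by P, we get:

e^{tA} =
  [exp(6*t), 0, -t*exp(6*t)]
  [-t*exp(6*t), exp(6*t), t^2*exp(6*t)/2 - 2*t*exp(6*t)]
  [0, 0, exp(6*t)]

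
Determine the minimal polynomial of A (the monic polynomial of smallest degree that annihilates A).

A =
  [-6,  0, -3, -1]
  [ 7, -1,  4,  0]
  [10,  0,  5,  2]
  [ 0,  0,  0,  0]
x^4 + 2*x^3 + x^2

The characteristic polynomial is χ_A(x) = x^2*(x + 1)^2, so the eigenvalues are known. The minimal polynomial is
  m_A(x) = Π_λ (x − λ)^{k_λ}
where k_λ is the size of the *largest* Jordan block for λ (equivalently, the smallest k with (A − λI)^k v = 0 for every generalised eigenvector v of λ).

  λ = -1: largest Jordan block has size 2, contributing (x + 1)^2
  λ = 0: largest Jordan block has size 2, contributing (x − 0)^2

So m_A(x) = x^2*(x + 1)^2 = x^4 + 2*x^3 + x^2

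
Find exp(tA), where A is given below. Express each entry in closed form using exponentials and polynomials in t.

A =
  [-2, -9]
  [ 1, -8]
e^{tA} =
  [3*t*exp(-5*t) + exp(-5*t), -9*t*exp(-5*t)]
  [t*exp(-5*t), -3*t*exp(-5*t) + exp(-5*t)]

Strategy: write A = P · J · P⁻¹ where J is a Jordan canonical form, so e^{tA} = P · e^{tJ} · P⁻¹, and e^{tJ} can be computed block-by-block.

A has Jordan form
J =
  [-5,  1]
  [ 0, -5]
(up to reordering of blocks).

Per-block formulas:
  For a 2×2 Jordan block J_2(-5): exp(t · J_2(-5)) = e^(-5t)·(I + t·N), where N is the 2×2 nilpotent shift.

After assembling e^{tJ} and conjugating by P, we get:

e^{tA} =
  [3*t*exp(-5*t) + exp(-5*t), -9*t*exp(-5*t)]
  [t*exp(-5*t), -3*t*exp(-5*t) + exp(-5*t)]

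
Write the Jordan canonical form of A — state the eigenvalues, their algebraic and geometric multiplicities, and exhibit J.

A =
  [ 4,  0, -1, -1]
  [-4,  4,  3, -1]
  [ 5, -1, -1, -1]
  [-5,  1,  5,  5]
J_2(2) ⊕ J_2(4)

The characteristic polynomial is
  det(x·I − A) = x^4 - 12*x^3 + 52*x^2 - 96*x + 64 = (x - 4)^2*(x - 2)^2

Eigenvalues and multiplicities (the geometric multiplicity of λ is n − rank(A − λI), which equals the number of Jordan blocks for λ):
  λ = 2: algebraic multiplicity = 2, geometric multiplicity = 1
  λ = 4: algebraic multiplicity = 2, geometric multiplicity = 1

Determining the block sizes for each eigenvalue:
  λ = 2: one block (gm = 1), so the single block has size am = 2 → block sizes [2]
  λ = 4: one block (gm = 1), so the single block has size am = 2 → block sizes [2]

Assembling the blocks gives a Jordan form
J =
  [2, 1, 0, 0]
  [0, 2, 0, 0]
  [0, 0, 4, 1]
  [0, 0, 0, 4]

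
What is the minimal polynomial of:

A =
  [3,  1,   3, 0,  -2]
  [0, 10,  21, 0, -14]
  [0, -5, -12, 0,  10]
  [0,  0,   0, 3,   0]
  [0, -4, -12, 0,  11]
x^2 - 6*x + 9

The characteristic polynomial is χ_A(x) = (x - 3)^5, so the eigenvalues are known. The minimal polynomial is
  m_A(x) = Π_λ (x − λ)^{k_λ}
where k_λ is the size of the *largest* Jordan block for λ (equivalently, the smallest k with (A − λI)^k v = 0 for every generalised eigenvector v of λ).

  λ = 3: largest Jordan block has size 2, contributing (x − 3)^2

So m_A(x) = (x - 3)^2 = x^2 - 6*x + 9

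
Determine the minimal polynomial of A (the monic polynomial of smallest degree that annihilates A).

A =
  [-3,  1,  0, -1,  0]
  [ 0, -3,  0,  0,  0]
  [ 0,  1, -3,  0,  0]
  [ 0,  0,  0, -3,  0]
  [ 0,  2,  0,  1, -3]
x^2 + 6*x + 9

The characteristic polynomial is χ_A(x) = (x + 3)^5, so the eigenvalues are known. The minimal polynomial is
  m_A(x) = Π_λ (x − λ)^{k_λ}
where k_λ is the size of the *largest* Jordan block for λ (equivalently, the smallest k with (A − λI)^k v = 0 for every generalised eigenvector v of λ).

  λ = -3: largest Jordan block has size 2, contributing (x + 3)^2

So m_A(x) = (x + 3)^2 = x^2 + 6*x + 9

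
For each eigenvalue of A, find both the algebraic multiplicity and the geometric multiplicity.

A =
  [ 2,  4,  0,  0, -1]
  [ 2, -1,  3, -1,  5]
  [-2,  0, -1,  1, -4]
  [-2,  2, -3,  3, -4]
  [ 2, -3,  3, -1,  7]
λ = 2: alg = 5, geom = 2

Step 1 — factor the characteristic polynomial to read off the algebraic multiplicities:
  χ_A(x) = (x - 2)^5

Step 2 — compute geometric multiplicities via the rank-nullity identity g(λ) = n − rank(A − λI):
  rank(A − (2)·I) = 3, so dim ker(A − (2)·I) = n − 3 = 2

Summary:
  λ = 2: algebraic multiplicity = 5, geometric multiplicity = 2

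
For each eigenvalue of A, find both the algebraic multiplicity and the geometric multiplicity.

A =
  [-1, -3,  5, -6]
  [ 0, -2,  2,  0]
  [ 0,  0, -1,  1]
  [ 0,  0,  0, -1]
λ = -2: alg = 1, geom = 1; λ = -1: alg = 3, geom = 1

Step 1 — factor the characteristic polynomial to read off the algebraic multiplicities:
  χ_A(x) = (x + 1)^3*(x + 2)

Step 2 — compute geometric multiplicities via the rank-nullity identity g(λ) = n − rank(A − λI):
  rank(A − (-2)·I) = 3, so dim ker(A − (-2)·I) = n − 3 = 1
  rank(A − (-1)·I) = 3, so dim ker(A − (-1)·I) = n − 3 = 1

Summary:
  λ = -2: algebraic multiplicity = 1, geometric multiplicity = 1
  λ = -1: algebraic multiplicity = 3, geometric multiplicity = 1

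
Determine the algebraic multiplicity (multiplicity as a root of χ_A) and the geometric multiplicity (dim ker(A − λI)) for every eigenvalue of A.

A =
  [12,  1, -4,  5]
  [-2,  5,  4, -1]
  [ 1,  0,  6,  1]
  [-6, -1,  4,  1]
λ = 6: alg = 4, geom = 2

Step 1 — factor the characteristic polynomial to read off the algebraic multiplicities:
  χ_A(x) = (x - 6)^4

Step 2 — compute geometric multiplicities via the rank-nullity identity g(λ) = n − rank(A − λI):
  rank(A − (6)·I) = 2, so dim ker(A − (6)·I) = n − 2 = 2

Summary:
  λ = 6: algebraic multiplicity = 4, geometric multiplicity = 2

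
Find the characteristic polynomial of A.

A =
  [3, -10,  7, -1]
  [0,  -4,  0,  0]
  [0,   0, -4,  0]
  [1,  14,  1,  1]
x^4 + 4*x^3 - 12*x^2 - 32*x + 64

Expanding det(x·I − A) (e.g. by cofactor expansion or by noting that A is similar to its Jordan form J, which has the same characteristic polynomial as A) gives
  χ_A(x) = x^4 + 4*x^3 - 12*x^2 - 32*x + 64
which factors as (x - 2)^2*(x + 4)^2. The eigenvalues (with algebraic multiplicities) are λ = -4 with multiplicity 2, λ = 2 with multiplicity 2.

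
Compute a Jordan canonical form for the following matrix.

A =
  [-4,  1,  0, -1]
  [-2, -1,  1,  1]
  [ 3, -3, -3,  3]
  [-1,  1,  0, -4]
J_3(-3) ⊕ J_1(-3)

The characteristic polynomial is
  det(x·I − A) = x^4 + 12*x^3 + 54*x^2 + 108*x + 81 = (x + 3)^4

Eigenvalues and multiplicities (the geometric multiplicity of λ is n − rank(A − λI), which equals the number of Jordan blocks for λ):
  λ = -3: algebraic multiplicity = 4, geometric multiplicity = 2

Determining the block sizes for each eigenvalue:
  λ = -3: with am = 4 and gm = 2, the partition is not yet determined (e.g. several partitions of 4 into 2 parts exist). Let N = A − (-3)·I. Computing rank(N^1) = 2, rank(N^2) = 1, rank(N^3) = 0; the number of blocks of size ≥ j is rank(N^{j−1}) − rank(N^j), giving [2, 1, 1]. So we have 1 block(s) of size 3, 1 block(s) of size 1 → block sizes [3, 1]

Assembling the blocks gives a Jordan form
J =
  [-3,  1,  0,  0]
  [ 0, -3,  1,  0]
  [ 0,  0, -3,  0]
  [ 0,  0,  0, -3]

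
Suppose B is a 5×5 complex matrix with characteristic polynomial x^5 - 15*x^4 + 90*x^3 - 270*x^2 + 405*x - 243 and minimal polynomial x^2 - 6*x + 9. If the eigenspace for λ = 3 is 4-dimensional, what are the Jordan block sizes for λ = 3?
Block sizes for λ = 3: [2, 1, 1, 1]

Step 1 — from the characteristic polynomial, algebraic multiplicity of λ = 3 is 5. From dim ker(B − (3)·I) = 4, there are exactly 4 Jordan blocks for λ = 3.
Step 2 — from the minimal polynomial, the factor (x − 3)^2 tells us the largest block for λ = 3 has size 2.
Step 3 — with total size 5, 4 blocks, and largest block 2, the block sizes (in nonincreasing order) are [2, 1, 1, 1].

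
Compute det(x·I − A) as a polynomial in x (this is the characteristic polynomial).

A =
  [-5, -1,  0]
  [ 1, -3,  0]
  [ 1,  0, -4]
x^3 + 12*x^2 + 48*x + 64

Expanding det(x·I − A) (e.g. by cofactor expansion or by noting that A is similar to its Jordan form J, which has the same characteristic polynomial as A) gives
  χ_A(x) = x^3 + 12*x^2 + 48*x + 64
which factors as (x + 4)^3. The eigenvalues (with algebraic multiplicities) are λ = -4 with multiplicity 3.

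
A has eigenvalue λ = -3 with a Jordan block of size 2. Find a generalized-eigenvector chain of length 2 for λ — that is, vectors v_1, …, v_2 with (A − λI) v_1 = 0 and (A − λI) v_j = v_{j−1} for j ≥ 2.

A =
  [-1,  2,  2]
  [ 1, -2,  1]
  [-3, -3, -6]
A Jordan chain for λ = -3 of length 2:
v_1 = (2, 1, -3)ᵀ
v_2 = (1, 0, 0)ᵀ

Let N = A − (-3)·I. We want v_2 with N^2 v_2 = 0 but N^1 v_2 ≠ 0; then v_{j-1} := N · v_j for j = 2, …, 2.

Pick v_2 = (1, 0, 0)ᵀ.
Then v_1 = N · v_2 = (2, 1, -3)ᵀ.

Sanity check: (A − (-3)·I) v_1 = (0, 0, 0)ᵀ = 0. ✓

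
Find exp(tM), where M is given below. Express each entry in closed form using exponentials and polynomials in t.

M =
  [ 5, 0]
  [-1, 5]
e^{tM} =
  [exp(5*t), 0]
  [-t*exp(5*t), exp(5*t)]

Strategy: write M = P · J · P⁻¹ where J is a Jordan canonical form, so e^{tM} = P · e^{tJ} · P⁻¹, and e^{tJ} can be computed block-by-block.

M has Jordan form
J =
  [5, 1]
  [0, 5]
(up to reordering of blocks).

Per-block formulas:
  For a 2×2 Jordan block J_2(5): exp(t · J_2(5)) = e^(5t)·(I + t·N), where N is the 2×2 nilpotent shift.

After assembling e^{tJ} and conjugating by P, we get:

e^{tM} =
  [exp(5*t), 0]
  [-t*exp(5*t), exp(5*t)]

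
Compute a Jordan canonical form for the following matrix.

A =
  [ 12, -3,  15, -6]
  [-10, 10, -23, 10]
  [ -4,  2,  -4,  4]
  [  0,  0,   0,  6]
J_3(6) ⊕ J_1(6)

The characteristic polynomial is
  det(x·I − A) = x^4 - 24*x^3 + 216*x^2 - 864*x + 1296 = (x - 6)^4

Eigenvalues and multiplicities (the geometric multiplicity of λ is n − rank(A − λI), which equals the number of Jordan blocks for λ):
  λ = 6: algebraic multiplicity = 4, geometric multiplicity = 2

Determining the block sizes for each eigenvalue:
  λ = 6: with am = 4 and gm = 2, the partition is not yet determined (e.g. several partitions of 4 into 2 parts exist). Let N = A − (6)·I. Computing rank(N^1) = 2, rank(N^2) = 1, rank(N^3) = 0; the number of blocks of size ≥ j is rank(N^{j−1}) − rank(N^j), giving [2, 1, 1]. So we have 1 block(s) of size 3, 1 block(s) of size 1 → block sizes [3, 1]

Assembling the blocks gives a Jordan form
J =
  [6, 1, 0, 0]
  [0, 6, 1, 0]
  [0, 0, 6, 0]
  [0, 0, 0, 6]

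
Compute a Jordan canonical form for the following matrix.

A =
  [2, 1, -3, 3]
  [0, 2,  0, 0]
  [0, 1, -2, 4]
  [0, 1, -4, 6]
J_2(2) ⊕ J_2(2)

The characteristic polynomial is
  det(x·I − A) = x^4 - 8*x^3 + 24*x^2 - 32*x + 16 = (x - 2)^4

Eigenvalues and multiplicities (the geometric multiplicity of λ is n − rank(A − λI), which equals the number of Jordan blocks for λ):
  λ = 2: algebraic multiplicity = 4, geometric multiplicity = 2

Determining the block sizes for each eigenvalue:
  λ = 2: with am = 4 and gm = 2, the partition is not yet determined (e.g. several partitions of 4 into 2 parts exist). Let N = A − (2)·I. Computing rank(N^1) = 2, rank(N^2) = 0; the number of blocks of size ≥ j is rank(N^{j−1}) − rank(N^j), giving [2, 2]. So we have 2 block(s) of size 2 → block sizes [2, 2]

Assembling the blocks gives a Jordan form
J =
  [2, 1, 0, 0]
  [0, 2, 0, 0]
  [0, 0, 2, 1]
  [0, 0, 0, 2]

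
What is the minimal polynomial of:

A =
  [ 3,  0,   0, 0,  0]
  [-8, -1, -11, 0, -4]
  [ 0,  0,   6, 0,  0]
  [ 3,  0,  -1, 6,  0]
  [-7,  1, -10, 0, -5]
x^5 - 9*x^4 - 9*x^3 + 189*x^2 - 972

The characteristic polynomial is χ_A(x) = (x - 6)^2*(x - 3)*(x + 3)^2, so the eigenvalues are known. The minimal polynomial is
  m_A(x) = Π_λ (x − λ)^{k_λ}
where k_λ is the size of the *largest* Jordan block for λ (equivalently, the smallest k with (A − λI)^k v = 0 for every generalised eigenvector v of λ).

  λ = -3: largest Jordan block has size 2, contributing (x + 3)^2
  λ = 3: largest Jordan block has size 1, contributing (x − 3)
  λ = 6: largest Jordan block has size 2, contributing (x − 6)^2

So m_A(x) = (x - 6)^2*(x - 3)*(x + 3)^2 = x^5 - 9*x^4 - 9*x^3 + 189*x^2 - 972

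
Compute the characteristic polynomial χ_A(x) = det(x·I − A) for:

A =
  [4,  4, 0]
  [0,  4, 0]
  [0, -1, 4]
x^3 - 12*x^2 + 48*x - 64

Expanding det(x·I − A) (e.g. by cofactor expansion or by noting that A is similar to its Jordan form J, which has the same characteristic polynomial as A) gives
  χ_A(x) = x^3 - 12*x^2 + 48*x - 64
which factors as (x - 4)^3. The eigenvalues (with algebraic multiplicities) are λ = 4 with multiplicity 3.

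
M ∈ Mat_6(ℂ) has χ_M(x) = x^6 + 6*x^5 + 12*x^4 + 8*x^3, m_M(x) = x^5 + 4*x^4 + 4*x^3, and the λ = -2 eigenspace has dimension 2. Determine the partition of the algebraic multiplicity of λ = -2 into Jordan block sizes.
Block sizes for λ = -2: [2, 1]

Step 1 — from the characteristic polynomial, algebraic multiplicity of λ = -2 is 3. From dim ker(M − (-2)·I) = 2, there are exactly 2 Jordan blocks for λ = -2.
Step 2 — from the minimal polynomial, the factor (x + 2)^2 tells us the largest block for λ = -2 has size 2.
Step 3 — with total size 3, 2 blocks, and largest block 2, the block sizes (in nonincreasing order) are [2, 1].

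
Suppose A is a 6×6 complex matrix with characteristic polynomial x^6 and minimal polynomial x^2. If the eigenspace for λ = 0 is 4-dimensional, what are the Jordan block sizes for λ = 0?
Block sizes for λ = 0: [2, 2, 1, 1]

Step 1 — from the characteristic polynomial, algebraic multiplicity of λ = 0 is 6. From dim ker(A − (0)·I) = 4, there are exactly 4 Jordan blocks for λ = 0.
Step 2 — from the minimal polynomial, the factor (x − 0)^2 tells us the largest block for λ = 0 has size 2.
Step 3 — with total size 6, 4 blocks, and largest block 2, the block sizes (in nonincreasing order) are [2, 2, 1, 1].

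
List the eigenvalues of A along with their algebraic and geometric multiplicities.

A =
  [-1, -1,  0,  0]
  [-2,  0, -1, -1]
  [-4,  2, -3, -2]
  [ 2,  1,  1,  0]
λ = -1: alg = 4, geom = 2

Step 1 — factor the characteristic polynomial to read off the algebraic multiplicities:
  χ_A(x) = (x + 1)^4

Step 2 — compute geometric multiplicities via the rank-nullity identity g(λ) = n − rank(A − λI):
  rank(A − (-1)·I) = 2, so dim ker(A − (-1)·I) = n − 2 = 2

Summary:
  λ = -1: algebraic multiplicity = 4, geometric multiplicity = 2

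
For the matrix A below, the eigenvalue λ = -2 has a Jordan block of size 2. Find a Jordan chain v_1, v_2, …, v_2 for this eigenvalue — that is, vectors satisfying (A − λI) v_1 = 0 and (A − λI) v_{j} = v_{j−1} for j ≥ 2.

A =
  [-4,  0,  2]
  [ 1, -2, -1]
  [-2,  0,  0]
A Jordan chain for λ = -2 of length 2:
v_1 = (-2, 1, -2)ᵀ
v_2 = (1, 0, 0)ᵀ

Let N = A − (-2)·I. We want v_2 with N^2 v_2 = 0 but N^1 v_2 ≠ 0; then v_{j-1} := N · v_j for j = 2, …, 2.

Pick v_2 = (1, 0, 0)ᵀ.
Then v_1 = N · v_2 = (-2, 1, -2)ᵀ.

Sanity check: (A − (-2)·I) v_1 = (0, 0, 0)ᵀ = 0. ✓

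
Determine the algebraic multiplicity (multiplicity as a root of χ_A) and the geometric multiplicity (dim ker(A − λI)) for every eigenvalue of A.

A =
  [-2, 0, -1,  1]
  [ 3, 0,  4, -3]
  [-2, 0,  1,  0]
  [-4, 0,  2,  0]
λ = -1: alg = 1, geom = 1; λ = 0: alg = 3, geom = 1

Step 1 — factor the characteristic polynomial to read off the algebraic multiplicities:
  χ_A(x) = x^3*(x + 1)

Step 2 — compute geometric multiplicities via the rank-nullity identity g(λ) = n − rank(A − λI):
  rank(A − (-1)·I) = 3, so dim ker(A − (-1)·I) = n − 3 = 1
  rank(A − (0)·I) = 3, so dim ker(A − (0)·I) = n − 3 = 1

Summary:
  λ = -1: algebraic multiplicity = 1, geometric multiplicity = 1
  λ = 0: algebraic multiplicity = 3, geometric multiplicity = 1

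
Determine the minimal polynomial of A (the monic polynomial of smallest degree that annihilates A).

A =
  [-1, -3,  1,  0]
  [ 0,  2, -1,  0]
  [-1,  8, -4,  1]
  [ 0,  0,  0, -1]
x^3 + 3*x^2 + 3*x + 1

The characteristic polynomial is χ_A(x) = (x + 1)^4, so the eigenvalues are known. The minimal polynomial is
  m_A(x) = Π_λ (x − λ)^{k_λ}
where k_λ is the size of the *largest* Jordan block for λ (equivalently, the smallest k with (A − λI)^k v = 0 for every generalised eigenvector v of λ).

  λ = -1: largest Jordan block has size 3, contributing (x + 1)^3

So m_A(x) = (x + 1)^3 = x^3 + 3*x^2 + 3*x + 1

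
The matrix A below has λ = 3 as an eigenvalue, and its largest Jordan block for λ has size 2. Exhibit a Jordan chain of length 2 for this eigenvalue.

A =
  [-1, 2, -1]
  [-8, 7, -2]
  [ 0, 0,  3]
A Jordan chain for λ = 3 of length 2:
v_1 = (-4, -8, 0)ᵀ
v_2 = (1, 0, 0)ᵀ

Let N = A − (3)·I. We want v_2 with N^2 v_2 = 0 but N^1 v_2 ≠ 0; then v_{j-1} := N · v_j for j = 2, …, 2.

Pick v_2 = (1, 0, 0)ᵀ.
Then v_1 = N · v_2 = (-4, -8, 0)ᵀ.

Sanity check: (A − (3)·I) v_1 = (0, 0, 0)ᵀ = 0. ✓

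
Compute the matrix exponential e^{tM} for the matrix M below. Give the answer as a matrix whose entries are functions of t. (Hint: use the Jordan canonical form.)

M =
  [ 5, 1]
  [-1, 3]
e^{tM} =
  [t*exp(4*t) + exp(4*t), t*exp(4*t)]
  [-t*exp(4*t), -t*exp(4*t) + exp(4*t)]

Strategy: write M = P · J · P⁻¹ where J is a Jordan canonical form, so e^{tM} = P · e^{tJ} · P⁻¹, and e^{tJ} can be computed block-by-block.

M has Jordan form
J =
  [4, 1]
  [0, 4]
(up to reordering of blocks).

Per-block formulas:
  For a 2×2 Jordan block J_2(4): exp(t · J_2(4)) = e^(4t)·(I + t·N), where N is the 2×2 nilpotent shift.

After assembling e^{tJ} and conjugating by P, we get:

e^{tM} =
  [t*exp(4*t) + exp(4*t), t*exp(4*t)]
  [-t*exp(4*t), -t*exp(4*t) + exp(4*t)]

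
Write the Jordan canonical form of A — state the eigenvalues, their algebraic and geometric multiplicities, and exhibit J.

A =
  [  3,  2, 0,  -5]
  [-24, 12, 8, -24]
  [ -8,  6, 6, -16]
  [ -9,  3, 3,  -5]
J_3(4) ⊕ J_1(4)

The characteristic polynomial is
  det(x·I − A) = x^4 - 16*x^3 + 96*x^2 - 256*x + 256 = (x - 4)^4

Eigenvalues and multiplicities (the geometric multiplicity of λ is n − rank(A − λI), which equals the number of Jordan blocks for λ):
  λ = 4: algebraic multiplicity = 4, geometric multiplicity = 2

Determining the block sizes for each eigenvalue:
  λ = 4: with am = 4 and gm = 2, the partition is not yet determined (e.g. several partitions of 4 into 2 parts exist). Let N = A − (4)·I. Computing rank(N^1) = 2, rank(N^2) = 1, rank(N^3) = 0; the number of blocks of size ≥ j is rank(N^{j−1}) − rank(N^j), giving [2, 1, 1]. So we have 1 block(s) of size 3, 1 block(s) of size 1 → block sizes [3, 1]

Assembling the blocks gives a Jordan form
J =
  [4, 1, 0, 0]
  [0, 4, 1, 0]
  [0, 0, 4, 0]
  [0, 0, 0, 4]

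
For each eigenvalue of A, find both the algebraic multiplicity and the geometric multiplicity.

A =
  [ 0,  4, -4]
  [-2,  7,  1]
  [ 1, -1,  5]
λ = 4: alg = 3, geom = 1

Step 1 — factor the characteristic polynomial to read off the algebraic multiplicities:
  χ_A(x) = (x - 4)^3

Step 2 — compute geometric multiplicities via the rank-nullity identity g(λ) = n − rank(A − λI):
  rank(A − (4)·I) = 2, so dim ker(A − (4)·I) = n − 2 = 1

Summary:
  λ = 4: algebraic multiplicity = 3, geometric multiplicity = 1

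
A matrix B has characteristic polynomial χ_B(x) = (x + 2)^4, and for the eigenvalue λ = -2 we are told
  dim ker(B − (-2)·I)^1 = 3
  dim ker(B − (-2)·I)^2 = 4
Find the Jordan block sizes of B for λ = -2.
Block sizes for λ = -2: [2, 1, 1]

From the dimensions of kernels of powers, the number of Jordan blocks of size at least j is d_j − d_{j−1} where d_j = dim ker(N^j) (with d_0 = 0). Computing the differences gives [3, 1].
The number of blocks of size exactly k is (#blocks of size ≥ k) − (#blocks of size ≥ k + 1), so the partition is: 2 block(s) of size 1, 1 block(s) of size 2.
In nonincreasing order the block sizes are [2, 1, 1].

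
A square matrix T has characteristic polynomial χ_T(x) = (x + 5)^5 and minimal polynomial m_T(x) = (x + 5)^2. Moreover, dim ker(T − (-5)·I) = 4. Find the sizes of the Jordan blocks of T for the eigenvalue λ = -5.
Block sizes for λ = -5: [2, 1, 1, 1]

Step 1 — from the characteristic polynomial, algebraic multiplicity of λ = -5 is 5. From dim ker(T − (-5)·I) = 4, there are exactly 4 Jordan blocks for λ = -5.
Step 2 — from the minimal polynomial, the factor (x + 5)^2 tells us the largest block for λ = -5 has size 2.
Step 3 — with total size 5, 4 blocks, and largest block 2, the block sizes (in nonincreasing order) are [2, 1, 1, 1].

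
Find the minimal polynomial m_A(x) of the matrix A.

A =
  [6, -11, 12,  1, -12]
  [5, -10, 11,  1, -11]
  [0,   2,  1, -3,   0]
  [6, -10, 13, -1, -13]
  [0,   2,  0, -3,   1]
x^5 + 3*x^4 - 6*x^3 - 10*x^2 + 21*x - 9

The characteristic polynomial is χ_A(x) = (x - 1)^3*(x + 3)^2, so the eigenvalues are known. The minimal polynomial is
  m_A(x) = Π_λ (x − λ)^{k_λ}
where k_λ is the size of the *largest* Jordan block for λ (equivalently, the smallest k with (A − λI)^k v = 0 for every generalised eigenvector v of λ).

  λ = -3: largest Jordan block has size 2, contributing (x + 3)^2
  λ = 1: largest Jordan block has size 3, contributing (x − 1)^3

So m_A(x) = (x - 1)^3*(x + 3)^2 = x^5 + 3*x^4 - 6*x^3 - 10*x^2 + 21*x - 9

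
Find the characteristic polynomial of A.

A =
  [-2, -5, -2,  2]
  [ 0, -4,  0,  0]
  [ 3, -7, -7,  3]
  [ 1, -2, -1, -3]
x^4 + 16*x^3 + 96*x^2 + 256*x + 256

Expanding det(x·I − A) (e.g. by cofactor expansion or by noting that A is similar to its Jordan form J, which has the same characteristic polynomial as A) gives
  χ_A(x) = x^4 + 16*x^3 + 96*x^2 + 256*x + 256
which factors as (x + 4)^4. The eigenvalues (with algebraic multiplicities) are λ = -4 with multiplicity 4.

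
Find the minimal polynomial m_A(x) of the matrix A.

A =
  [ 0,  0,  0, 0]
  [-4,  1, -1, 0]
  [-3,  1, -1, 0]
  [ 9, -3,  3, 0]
x^3

The characteristic polynomial is χ_A(x) = x^4, so the eigenvalues are known. The minimal polynomial is
  m_A(x) = Π_λ (x − λ)^{k_λ}
where k_λ is the size of the *largest* Jordan block for λ (equivalently, the smallest k with (A − λI)^k v = 0 for every generalised eigenvector v of λ).

  λ = 0: largest Jordan block has size 3, contributing (x − 0)^3

So m_A(x) = x^3 = x^3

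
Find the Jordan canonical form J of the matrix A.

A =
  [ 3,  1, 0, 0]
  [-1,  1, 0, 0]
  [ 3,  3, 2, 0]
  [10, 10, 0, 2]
J_2(2) ⊕ J_1(2) ⊕ J_1(2)

The characteristic polynomial is
  det(x·I − A) = x^4 - 8*x^3 + 24*x^2 - 32*x + 16 = (x - 2)^4

Eigenvalues and multiplicities (the geometric multiplicity of λ is n − rank(A − λI), which equals the number of Jordan blocks for λ):
  λ = 2: algebraic multiplicity = 4, geometric multiplicity = 3

Determining the block sizes for each eigenvalue:
  λ = 2: 3 blocks summing to 4 forces exactly one block of size 2 and the rest size 1 → block sizes [2, 1, 1]

Assembling the blocks gives a Jordan form
J =
  [2, 1, 0, 0]
  [0, 2, 0, 0]
  [0, 0, 2, 0]
  [0, 0, 0, 2]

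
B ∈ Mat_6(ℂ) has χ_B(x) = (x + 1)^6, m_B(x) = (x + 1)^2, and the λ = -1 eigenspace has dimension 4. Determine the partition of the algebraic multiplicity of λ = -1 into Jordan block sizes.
Block sizes for λ = -1: [2, 2, 1, 1]

Step 1 — from the characteristic polynomial, algebraic multiplicity of λ = -1 is 6. From dim ker(B − (-1)·I) = 4, there are exactly 4 Jordan blocks for λ = -1.
Step 2 — from the minimal polynomial, the factor (x + 1)^2 tells us the largest block for λ = -1 has size 2.
Step 3 — with total size 6, 4 blocks, and largest block 2, the block sizes (in nonincreasing order) are [2, 2, 1, 1].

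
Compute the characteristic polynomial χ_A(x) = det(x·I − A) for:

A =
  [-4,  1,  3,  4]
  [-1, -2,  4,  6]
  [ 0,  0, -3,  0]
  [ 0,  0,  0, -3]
x^4 + 12*x^3 + 54*x^2 + 108*x + 81

Expanding det(x·I − A) (e.g. by cofactor expansion or by noting that A is similar to its Jordan form J, which has the same characteristic polynomial as A) gives
  χ_A(x) = x^4 + 12*x^3 + 54*x^2 + 108*x + 81
which factors as (x + 3)^4. The eigenvalues (with algebraic multiplicities) are λ = -3 with multiplicity 4.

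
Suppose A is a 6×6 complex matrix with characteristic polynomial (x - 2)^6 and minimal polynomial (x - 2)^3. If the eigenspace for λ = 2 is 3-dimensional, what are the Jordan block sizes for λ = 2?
Block sizes for λ = 2: [3, 2, 1]

Step 1 — from the characteristic polynomial, algebraic multiplicity of λ = 2 is 6. From dim ker(A − (2)·I) = 3, there are exactly 3 Jordan blocks for λ = 2.
Step 2 — from the minimal polynomial, the factor (x − 2)^3 tells us the largest block for λ = 2 has size 3.
Step 3 — with total size 6, 3 blocks, and largest block 3, the block sizes (in nonincreasing order) are [3, 2, 1].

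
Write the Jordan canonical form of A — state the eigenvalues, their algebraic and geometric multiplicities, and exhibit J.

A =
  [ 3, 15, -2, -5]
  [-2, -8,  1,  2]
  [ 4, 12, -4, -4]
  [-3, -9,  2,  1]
J_3(-2) ⊕ J_1(-2)

The characteristic polynomial is
  det(x·I − A) = x^4 + 8*x^3 + 24*x^2 + 32*x + 16 = (x + 2)^4

Eigenvalues and multiplicities (the geometric multiplicity of λ is n − rank(A − λI), which equals the number of Jordan blocks for λ):
  λ = -2: algebraic multiplicity = 4, geometric multiplicity = 2

Determining the block sizes for each eigenvalue:
  λ = -2: with am = 4 and gm = 2, the partition is not yet determined (e.g. several partitions of 4 into 2 parts exist). Let N = A − (-2)·I. Computing rank(N^1) = 2, rank(N^2) = 1, rank(N^3) = 0; the number of blocks of size ≥ j is rank(N^{j−1}) − rank(N^j), giving [2, 1, 1]. So we have 1 block(s) of size 3, 1 block(s) of size 1 → block sizes [3, 1]

Assembling the blocks gives a Jordan form
J =
  [-2,  1,  0,  0]
  [ 0, -2,  1,  0]
  [ 0,  0, -2,  0]
  [ 0,  0,  0, -2]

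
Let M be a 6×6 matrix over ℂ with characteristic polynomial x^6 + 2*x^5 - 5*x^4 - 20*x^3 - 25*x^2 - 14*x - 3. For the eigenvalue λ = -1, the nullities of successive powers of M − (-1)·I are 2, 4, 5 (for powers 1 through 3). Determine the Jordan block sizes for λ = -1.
Block sizes for λ = -1: [3, 2]

From the dimensions of kernels of powers, the number of Jordan blocks of size at least j is d_j − d_{j−1} where d_j = dim ker(N^j) (with d_0 = 0). Computing the differences gives [2, 2, 1].
The number of blocks of size exactly k is (#blocks of size ≥ k) − (#blocks of size ≥ k + 1), so the partition is: 1 block(s) of size 2, 1 block(s) of size 3.
In nonincreasing order the block sizes are [3, 2].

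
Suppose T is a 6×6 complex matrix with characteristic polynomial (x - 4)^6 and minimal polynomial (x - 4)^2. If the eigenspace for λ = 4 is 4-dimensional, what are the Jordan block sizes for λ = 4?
Block sizes for λ = 4: [2, 2, 1, 1]

Step 1 — from the characteristic polynomial, algebraic multiplicity of λ = 4 is 6. From dim ker(T − (4)·I) = 4, there are exactly 4 Jordan blocks for λ = 4.
Step 2 — from the minimal polynomial, the factor (x − 4)^2 tells us the largest block for λ = 4 has size 2.
Step 3 — with total size 6, 4 blocks, and largest block 2, the block sizes (in nonincreasing order) are [2, 2, 1, 1].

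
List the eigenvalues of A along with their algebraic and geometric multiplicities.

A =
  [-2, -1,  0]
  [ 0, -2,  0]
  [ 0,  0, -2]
λ = -2: alg = 3, geom = 2

Step 1 — factor the characteristic polynomial to read off the algebraic multiplicities:
  χ_A(x) = (x + 2)^3

Step 2 — compute geometric multiplicities via the rank-nullity identity g(λ) = n − rank(A − λI):
  rank(A − (-2)·I) = 1, so dim ker(A − (-2)·I) = n − 1 = 2

Summary:
  λ = -2: algebraic multiplicity = 3, geometric multiplicity = 2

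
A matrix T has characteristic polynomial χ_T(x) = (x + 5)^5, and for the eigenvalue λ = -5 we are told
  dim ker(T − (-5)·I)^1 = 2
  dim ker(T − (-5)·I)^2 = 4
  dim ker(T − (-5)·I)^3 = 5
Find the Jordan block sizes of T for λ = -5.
Block sizes for λ = -5: [3, 2]

From the dimensions of kernels of powers, the number of Jordan blocks of size at least j is d_j − d_{j−1} where d_j = dim ker(N^j) (with d_0 = 0). Computing the differences gives [2, 2, 1].
The number of blocks of size exactly k is (#blocks of size ≥ k) − (#blocks of size ≥ k + 1), so the partition is: 1 block(s) of size 2, 1 block(s) of size 3.
In nonincreasing order the block sizes are [3, 2].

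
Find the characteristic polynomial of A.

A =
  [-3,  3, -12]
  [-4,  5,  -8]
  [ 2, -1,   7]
x^3 - 9*x^2 + 27*x - 27

Expanding det(x·I − A) (e.g. by cofactor expansion or by noting that A is similar to its Jordan form J, which has the same characteristic polynomial as A) gives
  χ_A(x) = x^3 - 9*x^2 + 27*x - 27
which factors as (x - 3)^3. The eigenvalues (with algebraic multiplicities) are λ = 3 with multiplicity 3.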